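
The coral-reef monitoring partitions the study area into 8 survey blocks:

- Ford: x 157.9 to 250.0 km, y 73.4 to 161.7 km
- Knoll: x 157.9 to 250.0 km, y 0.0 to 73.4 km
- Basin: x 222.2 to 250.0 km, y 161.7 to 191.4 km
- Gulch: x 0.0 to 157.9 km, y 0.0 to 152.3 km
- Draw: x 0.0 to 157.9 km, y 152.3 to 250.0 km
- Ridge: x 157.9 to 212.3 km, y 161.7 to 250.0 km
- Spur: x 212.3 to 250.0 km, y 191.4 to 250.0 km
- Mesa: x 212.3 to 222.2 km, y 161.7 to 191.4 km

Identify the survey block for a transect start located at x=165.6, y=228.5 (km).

Ridge

The point has x = 165.6 and y = 228.5.
Only Ridge satisfies 157.9 ≤ x ≤ 212.3 and 161.7 ≤ y ≤ 250.0.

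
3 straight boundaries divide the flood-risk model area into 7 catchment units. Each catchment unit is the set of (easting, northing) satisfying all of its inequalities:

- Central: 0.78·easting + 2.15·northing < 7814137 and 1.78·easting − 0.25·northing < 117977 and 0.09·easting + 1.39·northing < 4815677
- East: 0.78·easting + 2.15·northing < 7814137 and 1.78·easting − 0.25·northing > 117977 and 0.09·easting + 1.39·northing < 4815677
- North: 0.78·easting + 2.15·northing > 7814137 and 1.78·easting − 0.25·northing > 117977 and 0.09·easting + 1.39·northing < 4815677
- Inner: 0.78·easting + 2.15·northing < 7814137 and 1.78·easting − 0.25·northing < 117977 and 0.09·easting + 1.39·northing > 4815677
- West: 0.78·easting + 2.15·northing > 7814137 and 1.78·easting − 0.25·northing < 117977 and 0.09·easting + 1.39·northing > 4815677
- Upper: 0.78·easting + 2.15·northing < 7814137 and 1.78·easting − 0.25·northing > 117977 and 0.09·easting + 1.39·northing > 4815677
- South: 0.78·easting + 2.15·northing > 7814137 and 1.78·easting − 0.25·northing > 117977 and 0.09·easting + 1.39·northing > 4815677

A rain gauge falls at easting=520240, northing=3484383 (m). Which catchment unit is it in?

West

0.78·520240 + 2.15·3484383 = 7897210.650, which is > 7814137
1.78·520240 − 0.25·3484383 = 54931.450, which is < 117977
0.09·520240 + 1.39·3484383 = 4890113.970, which is > 4815677
This sign pattern matches West.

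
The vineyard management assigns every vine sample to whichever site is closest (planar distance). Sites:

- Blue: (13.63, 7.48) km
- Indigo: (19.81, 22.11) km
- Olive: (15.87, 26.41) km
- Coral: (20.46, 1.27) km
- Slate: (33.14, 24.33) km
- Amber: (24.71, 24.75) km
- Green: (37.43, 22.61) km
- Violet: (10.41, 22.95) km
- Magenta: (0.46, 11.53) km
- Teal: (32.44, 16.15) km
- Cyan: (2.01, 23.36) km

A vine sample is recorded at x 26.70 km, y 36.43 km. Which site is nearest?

Amber

Squared distances to each site:
Blue: 1008.927; Indigo: 252.535; Olive: 217.689; Coral: 1275.163; Slate: 187.884; Amber: 140.382; Green: 306.125; Violet: 447.074; Magenta: 1308.548; Teal: 444.226; Cyan: 780.421.
Minimum at Amber.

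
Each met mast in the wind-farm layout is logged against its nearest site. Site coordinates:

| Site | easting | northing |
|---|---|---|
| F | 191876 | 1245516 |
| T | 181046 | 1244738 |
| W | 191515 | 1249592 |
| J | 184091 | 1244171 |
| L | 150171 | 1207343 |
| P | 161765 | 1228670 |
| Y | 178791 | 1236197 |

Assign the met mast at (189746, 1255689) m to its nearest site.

Squared distances to each site:
F: 108026829.000; T: 195614401.000; W: 40302770.000; J: 164643349.000; L: 3903516341.000; P: 1512962722.000; Y: 499950089.000.
Minimum at W.

W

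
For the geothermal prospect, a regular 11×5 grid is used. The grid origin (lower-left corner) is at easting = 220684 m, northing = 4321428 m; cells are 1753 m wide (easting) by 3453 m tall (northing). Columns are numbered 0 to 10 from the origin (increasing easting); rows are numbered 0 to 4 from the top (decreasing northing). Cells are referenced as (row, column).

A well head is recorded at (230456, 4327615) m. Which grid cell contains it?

Column index: ⌊(230456 − 220684) / 1753⌋ = ⌊5.574⌋ = 5
Row offset from origin: ⌊(4327615 − 4321428) / 3453⌋ = ⌊1.792⌋ = 1 → row 3 (counted from top)

(3, 5)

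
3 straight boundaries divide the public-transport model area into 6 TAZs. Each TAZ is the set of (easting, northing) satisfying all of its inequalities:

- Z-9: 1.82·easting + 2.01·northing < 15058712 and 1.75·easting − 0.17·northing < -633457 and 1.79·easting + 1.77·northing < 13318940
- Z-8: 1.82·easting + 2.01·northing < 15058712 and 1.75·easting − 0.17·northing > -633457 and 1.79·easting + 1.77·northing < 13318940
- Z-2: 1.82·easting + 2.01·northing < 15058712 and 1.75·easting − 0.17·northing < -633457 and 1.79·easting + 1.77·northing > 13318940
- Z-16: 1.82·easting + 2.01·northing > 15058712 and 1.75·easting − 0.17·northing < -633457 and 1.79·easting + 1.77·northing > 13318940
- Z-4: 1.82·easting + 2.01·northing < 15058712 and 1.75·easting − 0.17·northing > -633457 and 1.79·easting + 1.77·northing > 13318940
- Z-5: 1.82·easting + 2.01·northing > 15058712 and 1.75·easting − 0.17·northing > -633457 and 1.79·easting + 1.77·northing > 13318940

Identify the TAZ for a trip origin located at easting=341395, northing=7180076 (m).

Z-4

1.82·341395 + 2.01·7180076 = 15053291.660, which is < 15058712
1.75·341395 − 0.17·7180076 = -623171.670, which is > -633457
1.79·341395 + 1.77·7180076 = 13319831.570, which is > 13318940
This sign pattern matches Z-4.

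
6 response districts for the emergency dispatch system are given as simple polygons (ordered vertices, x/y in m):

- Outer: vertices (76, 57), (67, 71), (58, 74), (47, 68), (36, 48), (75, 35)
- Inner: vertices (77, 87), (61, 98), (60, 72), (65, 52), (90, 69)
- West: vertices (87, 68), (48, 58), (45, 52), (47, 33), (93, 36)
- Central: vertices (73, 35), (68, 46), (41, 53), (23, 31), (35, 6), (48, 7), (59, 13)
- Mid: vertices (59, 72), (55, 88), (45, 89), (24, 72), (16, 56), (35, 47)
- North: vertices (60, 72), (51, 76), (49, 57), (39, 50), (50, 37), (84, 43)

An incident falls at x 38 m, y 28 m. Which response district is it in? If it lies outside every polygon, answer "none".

Central

Cast a ray rightward from (38, 28). For each polygon, the edges (by vertex number in listed order) whose endpoints lie on opposite sides of y = 28, where each meets that height, and whether that is right or left of the point:
Outer: no edge straddles that height → 0 crossings.
Inner: no edge straddles that height → 0 crossings.
West: no edge straddles that height → 0 crossings.
Central: 4–5 at x≈24.4 (left), 7–1 at x≈68.5 (right) → 1 crossing.
Mid: no edge straddles that height → 0 crossings.
North: no edge straddles that height → 0 crossings.
Only Central has an odd count, so the point is inside Central.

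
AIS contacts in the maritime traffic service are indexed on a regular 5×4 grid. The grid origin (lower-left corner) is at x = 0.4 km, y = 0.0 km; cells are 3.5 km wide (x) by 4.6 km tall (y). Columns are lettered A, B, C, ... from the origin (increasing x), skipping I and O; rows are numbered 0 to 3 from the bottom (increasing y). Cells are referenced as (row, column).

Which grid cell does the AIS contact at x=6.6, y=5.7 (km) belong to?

Column index: ⌊(6.6 − 0.4) / 3.5⌋ = ⌊1.771⌋ = 1 → column B
Row offset from origin: ⌊(5.7 − 0.0) / 4.6⌋ = ⌊1.239⌋ = 1 → row 1

(1, B)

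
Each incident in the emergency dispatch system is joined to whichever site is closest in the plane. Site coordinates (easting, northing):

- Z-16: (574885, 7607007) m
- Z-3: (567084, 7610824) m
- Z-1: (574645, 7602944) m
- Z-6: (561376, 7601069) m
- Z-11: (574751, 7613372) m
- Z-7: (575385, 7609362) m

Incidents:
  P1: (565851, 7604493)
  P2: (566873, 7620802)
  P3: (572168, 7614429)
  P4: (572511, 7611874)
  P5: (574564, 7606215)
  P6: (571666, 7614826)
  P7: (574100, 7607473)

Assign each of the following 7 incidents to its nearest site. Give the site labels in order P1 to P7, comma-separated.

P1 → Z-6 (d²=31749401.00)
P2 → Z-3 (d²=99605005.00)
P3 → Z-11 (d²=7789138.00)
P4 → Z-11 (d²=7261604.00)
P5 → Z-16 (d²=730305.00)
P6 → Z-11 (d²=11631341.00)
P7 → Z-16 (d²=833381.00)

Z-6, Z-3, Z-11, Z-11, Z-16, Z-11, Z-16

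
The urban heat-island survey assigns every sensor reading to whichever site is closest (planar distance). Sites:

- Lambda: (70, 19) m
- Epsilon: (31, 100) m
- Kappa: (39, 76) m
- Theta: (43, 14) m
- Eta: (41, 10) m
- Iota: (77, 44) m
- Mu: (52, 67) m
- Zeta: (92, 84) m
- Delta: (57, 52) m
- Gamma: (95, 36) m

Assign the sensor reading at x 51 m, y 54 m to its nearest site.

Delta

Squared distances to each site:
Lambda: 1586.000; Epsilon: 2516.000; Kappa: 628.000; Theta: 1664.000; Eta: 2036.000; Iota: 776.000; Mu: 170.000; Zeta: 2581.000; Delta: 40.000; Gamma: 2260.000.
Minimum at Delta.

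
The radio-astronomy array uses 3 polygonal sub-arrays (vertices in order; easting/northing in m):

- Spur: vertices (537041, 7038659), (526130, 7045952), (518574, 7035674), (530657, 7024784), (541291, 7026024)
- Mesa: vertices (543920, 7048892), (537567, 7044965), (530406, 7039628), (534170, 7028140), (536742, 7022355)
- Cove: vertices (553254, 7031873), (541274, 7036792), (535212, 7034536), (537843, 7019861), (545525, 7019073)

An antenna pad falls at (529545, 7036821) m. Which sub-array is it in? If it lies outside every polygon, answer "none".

Cast a ray rightward from (529545, 7036821). For each polygon, the edges (by vertex number in listed order) whose endpoints lie on opposite sides of northing = 7036821, where each meets that height, and whether that is right or left of the point:
Spur: 2–3 at easting≈519417.2 (left), 5–1 at easting≈537659.2 (right) → 1 crossing.
Mesa: 3–4 at easting≈531325.7 (right), 5–1 at easting≈540654.9 (right) → 2 crossings.
Cove: no edge straddles that height → 0 crossings.
Only Spur has an odd count, so the point is inside Spur.

Spur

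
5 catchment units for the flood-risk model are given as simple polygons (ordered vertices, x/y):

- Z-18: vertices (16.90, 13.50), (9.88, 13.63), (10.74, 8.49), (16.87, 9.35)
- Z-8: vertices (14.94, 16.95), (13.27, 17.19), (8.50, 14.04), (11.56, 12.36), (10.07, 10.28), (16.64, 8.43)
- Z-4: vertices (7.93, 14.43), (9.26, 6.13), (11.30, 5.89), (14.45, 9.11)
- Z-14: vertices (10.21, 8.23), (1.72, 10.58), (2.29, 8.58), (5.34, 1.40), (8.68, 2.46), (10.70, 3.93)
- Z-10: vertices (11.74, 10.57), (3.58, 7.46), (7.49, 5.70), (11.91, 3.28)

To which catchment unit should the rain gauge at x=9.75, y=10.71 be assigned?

Cast a ray rightward from (9.75, 10.71). For each polygon, the edges (by vertex number in listed order) whose endpoints lie on opposite sides of y = 10.71, where each meets that height, and whether that is right or left of the point:
Z-18: 2–3 at x≈10.369 (right), 4–1 at x≈16.880 (right) → 2 crossings.
Z-8: 4–5 at x≈10.378 (right), 6–1 at x≈16.185 (right) → 2 crossings.
Z-4: 1–2 at x≈8.526 (left), 4–1 at x≈12.489 (right) → 1 crossing.
Z-14: no edge straddles that height → 0 crossings.
Z-10: no edge straddles that height → 0 crossings.
Only Z-4 has an odd count, so the point is inside Z-4.

Z-4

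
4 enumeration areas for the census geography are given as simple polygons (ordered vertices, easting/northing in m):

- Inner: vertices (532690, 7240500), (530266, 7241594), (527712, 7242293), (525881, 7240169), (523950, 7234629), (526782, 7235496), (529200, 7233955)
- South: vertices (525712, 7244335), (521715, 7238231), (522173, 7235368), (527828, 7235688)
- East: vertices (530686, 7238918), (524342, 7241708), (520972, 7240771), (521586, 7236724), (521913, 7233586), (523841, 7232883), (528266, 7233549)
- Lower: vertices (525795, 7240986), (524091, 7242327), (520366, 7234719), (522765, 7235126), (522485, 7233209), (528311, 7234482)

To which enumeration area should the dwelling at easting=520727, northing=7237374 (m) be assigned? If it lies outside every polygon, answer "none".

none

Cast a ray rightward from (520727, 7237374). For each polygon, the edges (by vertex number in listed order) whose endpoints lie on opposite sides of northing = 7237374, where each meets that height, and whether that is right or left of the point:
Inner: 4–5 at easting≈524906.8 (right), 7–1 at easting≈531023.1 (right) → 2 crossings.
South: 2–3 at easting≈521852.1 (right), 4–1 at easting≈527415.4 (right) → 2 crossings.
East: 3–4 at easting≈521487.4 (right), 7–1 at easting≈529990.1 (right) → 2 crossings.
Lower: 2–3 at easting≈521665.9 (right), 6–1 at easting≈527192.3 (right) → 2 crossings.
All counts are even, so the point lies outside every listed polygon.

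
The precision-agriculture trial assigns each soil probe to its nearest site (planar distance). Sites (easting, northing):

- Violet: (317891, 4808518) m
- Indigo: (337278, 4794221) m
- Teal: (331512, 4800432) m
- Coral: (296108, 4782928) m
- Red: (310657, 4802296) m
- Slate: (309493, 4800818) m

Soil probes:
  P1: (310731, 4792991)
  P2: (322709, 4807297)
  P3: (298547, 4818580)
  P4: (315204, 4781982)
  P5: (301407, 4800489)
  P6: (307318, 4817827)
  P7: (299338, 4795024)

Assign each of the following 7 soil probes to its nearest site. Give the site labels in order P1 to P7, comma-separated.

Slate, Violet, Red, Coral, Slate, Violet, Slate

P1 → Slate (d²=62794573.00)
P2 → Violet (d²=24703965.00)
P3 → Red (d²=411820756.00)
P4 → Coral (d²=365552132.00)
P5 → Slate (d²=65491637.00)
P6 → Violet (d²=198445810.00)
P7 → Slate (d²=136694461.00)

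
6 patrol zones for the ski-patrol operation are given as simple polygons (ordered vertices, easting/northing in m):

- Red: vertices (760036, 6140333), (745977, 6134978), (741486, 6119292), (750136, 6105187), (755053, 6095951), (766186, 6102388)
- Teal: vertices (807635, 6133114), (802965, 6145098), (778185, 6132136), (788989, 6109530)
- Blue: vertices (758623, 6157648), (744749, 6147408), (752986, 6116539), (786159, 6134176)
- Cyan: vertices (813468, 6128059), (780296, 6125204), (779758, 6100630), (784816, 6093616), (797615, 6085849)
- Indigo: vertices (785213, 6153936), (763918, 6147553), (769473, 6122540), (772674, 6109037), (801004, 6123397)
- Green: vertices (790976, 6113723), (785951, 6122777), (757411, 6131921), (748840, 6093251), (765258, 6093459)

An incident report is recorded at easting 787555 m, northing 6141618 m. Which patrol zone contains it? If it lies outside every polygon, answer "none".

Indigo

Cast a ray rightward from (787555, 6141618). For each polygon, the edges (by vertex number in listed order) whose endpoints lie on opposite sides of northing = 6141618, where each meets that height, and whether that is right or left of the point:
Red: no edge straddles that height → 0 crossings.
Teal: 1–2 at easting≈804321.1 (right), 2–3 at easting≈796312.1 (right) → 2 crossings.
Blue: 2–3 at easting≈746294.0 (left), 4–1 at easting≈777428.5 (left) → 0 crossings.
Cyan: no edge straddles that height → 0 crossings.
Indigo: 2–3 at easting≈765236.1 (left), 5–1 at easting≈791582.3 (right) → 1 crossing.
Green: no edge straddles that height → 0 crossings.
Only Indigo has an odd count, so the point is inside Indigo.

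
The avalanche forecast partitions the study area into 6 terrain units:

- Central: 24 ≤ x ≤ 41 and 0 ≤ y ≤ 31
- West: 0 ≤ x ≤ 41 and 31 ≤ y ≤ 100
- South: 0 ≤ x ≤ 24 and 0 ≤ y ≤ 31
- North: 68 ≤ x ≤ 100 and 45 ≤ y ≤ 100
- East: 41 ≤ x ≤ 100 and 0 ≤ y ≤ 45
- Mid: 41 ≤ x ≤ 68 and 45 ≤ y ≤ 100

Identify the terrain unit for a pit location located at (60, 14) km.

The point has x = 60 and y = 14.
Only East satisfies 41 ≤ x ≤ 100 and 0 ≤ y ≤ 45.

East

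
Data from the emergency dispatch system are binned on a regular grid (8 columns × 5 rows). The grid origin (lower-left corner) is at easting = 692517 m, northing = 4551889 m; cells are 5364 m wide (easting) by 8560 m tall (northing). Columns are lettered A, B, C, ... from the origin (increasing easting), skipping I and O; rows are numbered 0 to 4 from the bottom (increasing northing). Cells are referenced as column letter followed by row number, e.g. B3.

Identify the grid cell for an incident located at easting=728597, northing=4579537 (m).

G3

Column index: ⌊(728597 − 692517) / 5364⌋ = ⌊6.726⌋ = 6 → column G
Row offset from origin: ⌊(4579537 − 4551889) / 8560⌋ = ⌊3.230⌋ = 3 → row 3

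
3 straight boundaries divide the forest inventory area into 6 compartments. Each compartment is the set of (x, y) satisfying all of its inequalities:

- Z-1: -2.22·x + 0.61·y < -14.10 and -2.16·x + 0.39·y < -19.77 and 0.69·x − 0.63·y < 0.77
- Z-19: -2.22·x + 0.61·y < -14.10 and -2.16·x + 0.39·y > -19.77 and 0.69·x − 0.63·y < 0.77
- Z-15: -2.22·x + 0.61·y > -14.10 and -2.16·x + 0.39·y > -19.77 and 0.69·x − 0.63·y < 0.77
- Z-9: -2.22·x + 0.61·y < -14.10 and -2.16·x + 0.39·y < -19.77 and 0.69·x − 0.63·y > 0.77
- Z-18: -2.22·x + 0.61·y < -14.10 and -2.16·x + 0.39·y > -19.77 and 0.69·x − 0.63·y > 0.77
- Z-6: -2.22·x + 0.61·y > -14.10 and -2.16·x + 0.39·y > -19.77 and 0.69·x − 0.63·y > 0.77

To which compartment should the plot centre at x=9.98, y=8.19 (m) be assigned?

Z-18

-2.22·9.98 + 0.61·8.19 = -17.160, which is < -14.10
-2.16·9.98 + 0.39·8.19 = -18.363, which is > -19.77
0.69·9.98 − 0.63·8.19 = 1.726, which is > 0.77
This sign pattern matches Z-18.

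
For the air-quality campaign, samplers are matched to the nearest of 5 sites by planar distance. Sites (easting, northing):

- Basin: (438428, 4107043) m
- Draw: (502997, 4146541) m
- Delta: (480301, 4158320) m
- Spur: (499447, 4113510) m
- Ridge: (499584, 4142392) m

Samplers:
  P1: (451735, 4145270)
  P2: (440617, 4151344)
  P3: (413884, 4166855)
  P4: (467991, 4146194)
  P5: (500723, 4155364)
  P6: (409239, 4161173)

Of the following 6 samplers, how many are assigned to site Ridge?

P1 → Delta
P2 → Delta
P3 → Basin
P4 → Delta
P5 → Draw
P6 → Basin
0 of the 6 go to Ridge.

0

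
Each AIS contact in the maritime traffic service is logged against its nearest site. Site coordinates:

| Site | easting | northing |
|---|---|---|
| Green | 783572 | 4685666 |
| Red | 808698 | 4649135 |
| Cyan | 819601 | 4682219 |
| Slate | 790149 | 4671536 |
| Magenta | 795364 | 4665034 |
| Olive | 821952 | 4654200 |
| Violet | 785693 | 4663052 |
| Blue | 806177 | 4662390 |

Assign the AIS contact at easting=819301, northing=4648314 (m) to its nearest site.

Olive

Squared distances to each site:
Green: 2671733345.000; Red: 113097650.000; Cyan: 1149639025.000; Slate: 1389100388.000; Magenta: 852538369.000; Olive: 41672797.000; Violet: 1346706308.000; Blue: 370373152.000.
Minimum at Olive.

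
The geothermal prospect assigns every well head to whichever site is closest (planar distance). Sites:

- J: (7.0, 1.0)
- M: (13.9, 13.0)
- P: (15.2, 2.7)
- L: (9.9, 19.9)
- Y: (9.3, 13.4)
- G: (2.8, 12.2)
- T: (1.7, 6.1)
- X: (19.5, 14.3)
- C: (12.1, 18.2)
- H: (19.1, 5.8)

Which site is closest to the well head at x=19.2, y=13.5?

Squared distances to each site:
J: 305.090; M: 28.340; P: 132.640; L: 127.450; Y: 98.020; G: 270.650; T: 361.010; X: 0.730; C: 72.500; H: 59.300.
Minimum at X.

X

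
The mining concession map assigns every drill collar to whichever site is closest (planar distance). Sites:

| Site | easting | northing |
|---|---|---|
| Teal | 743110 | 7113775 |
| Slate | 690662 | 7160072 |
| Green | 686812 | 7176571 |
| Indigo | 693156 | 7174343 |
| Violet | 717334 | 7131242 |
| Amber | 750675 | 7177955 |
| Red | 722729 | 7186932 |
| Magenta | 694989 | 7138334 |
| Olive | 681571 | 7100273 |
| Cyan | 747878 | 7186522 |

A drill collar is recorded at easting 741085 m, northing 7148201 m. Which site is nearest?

Squared distances to each site:
Teal: 1189250101.000; Slate: 2683399570.000; Green: 3750415429.000; Indigo: 2980593205.000; Violet: 851717682.000; Amber: 977268616.000; Red: 1837033097.000; Magenta: 2222198905.000; Olive: 5839009380.000; Cyan: 1514643890.000.
Minimum at Violet.

Violet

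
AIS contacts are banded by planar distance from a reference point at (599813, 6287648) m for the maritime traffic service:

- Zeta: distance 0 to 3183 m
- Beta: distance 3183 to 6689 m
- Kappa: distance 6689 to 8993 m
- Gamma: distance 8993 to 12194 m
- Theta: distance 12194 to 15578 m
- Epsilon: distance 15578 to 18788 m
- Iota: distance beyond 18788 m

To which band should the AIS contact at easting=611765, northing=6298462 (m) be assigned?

Distance = √((611765−599813)² + (6298462−6287648)²) = √(142850304.000 + 116942596.000) = 16118.092 m.
15578 ≤ 16118.092 < 18788 → Epsilon.

Epsilon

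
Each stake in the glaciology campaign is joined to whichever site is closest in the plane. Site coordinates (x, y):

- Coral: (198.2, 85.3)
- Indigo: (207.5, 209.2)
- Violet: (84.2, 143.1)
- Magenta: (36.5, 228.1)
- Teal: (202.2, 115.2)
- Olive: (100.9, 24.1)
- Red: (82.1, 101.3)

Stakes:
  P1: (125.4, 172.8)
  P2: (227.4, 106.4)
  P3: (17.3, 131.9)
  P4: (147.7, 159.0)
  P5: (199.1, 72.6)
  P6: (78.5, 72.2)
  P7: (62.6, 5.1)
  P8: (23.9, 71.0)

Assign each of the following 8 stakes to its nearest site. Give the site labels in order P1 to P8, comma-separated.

P1 → Violet (d²=2579.53)
P2 → Teal (d²=712.48)
P3 → Violet (d²=4601.05)
P4 → Violet (d²=4285.06)
P5 → Coral (d²=162.10)
P6 → Red (d²=859.77)
P7 → Olive (d²=1827.89)
P8 → Red (d²=4305.33)

Violet, Teal, Violet, Violet, Coral, Red, Olive, Red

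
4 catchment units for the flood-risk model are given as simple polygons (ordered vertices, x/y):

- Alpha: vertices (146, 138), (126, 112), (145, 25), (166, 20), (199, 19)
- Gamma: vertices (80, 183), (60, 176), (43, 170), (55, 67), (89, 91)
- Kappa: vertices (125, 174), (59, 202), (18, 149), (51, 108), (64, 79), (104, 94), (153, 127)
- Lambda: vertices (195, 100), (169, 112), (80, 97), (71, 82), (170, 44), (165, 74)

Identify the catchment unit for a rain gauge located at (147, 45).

Cast a ray rightward from (147, 45). For each polygon, the edges (by vertex number in listed order) whose endpoints lie on opposite sides of y = 45, where each meets that height, and whether that is right or left of the point:
Alpha: 2–3 at x≈140.6 (left), 5–1 at x≈187.4 (right) → 1 crossing.
Gamma: no edge straddles that height → 0 crossings.
Kappa: no edge straddles that height → 0 crossings.
Lambda: 4–5 at x≈167.4 (right), 5–6 at x≈169.8 (right) → 2 crossings.
Only Alpha has an odd count, so the point is inside Alpha.

Alpha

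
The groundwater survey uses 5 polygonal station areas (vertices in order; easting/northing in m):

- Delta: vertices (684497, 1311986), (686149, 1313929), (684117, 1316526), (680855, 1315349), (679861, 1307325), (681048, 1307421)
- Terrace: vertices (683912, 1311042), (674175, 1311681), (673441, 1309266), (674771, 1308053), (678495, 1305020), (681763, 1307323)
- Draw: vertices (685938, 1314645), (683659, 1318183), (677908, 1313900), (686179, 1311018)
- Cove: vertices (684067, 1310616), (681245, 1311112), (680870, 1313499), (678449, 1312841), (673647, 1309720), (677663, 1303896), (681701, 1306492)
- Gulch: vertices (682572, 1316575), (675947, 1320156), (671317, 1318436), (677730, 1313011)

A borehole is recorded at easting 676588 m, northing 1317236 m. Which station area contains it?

Cast a ray rightward from (676588, 1317236). For each polygon, the edges (by vertex number in listed order) whose endpoints lie on opposite sides of northing = 1317236, where each meets that height, and whether that is right or left of the point:
Delta: no edge straddles that height → 0 crossings.
Terrace: no edge straddles that height → 0 crossings.
Draw: 1–2 at easting≈684269.0 (right), 2–3 at easting≈682387.4 (right) → 2 crossings.
Cove: no edge straddles that height → 0 crossings.
Gulch: 1–2 at easting≈681349.1 (right), 3–4 at easting≈672735.5 (left) → 1 crossing.
Only Gulch has an odd count, so the point is inside Gulch.

Gulch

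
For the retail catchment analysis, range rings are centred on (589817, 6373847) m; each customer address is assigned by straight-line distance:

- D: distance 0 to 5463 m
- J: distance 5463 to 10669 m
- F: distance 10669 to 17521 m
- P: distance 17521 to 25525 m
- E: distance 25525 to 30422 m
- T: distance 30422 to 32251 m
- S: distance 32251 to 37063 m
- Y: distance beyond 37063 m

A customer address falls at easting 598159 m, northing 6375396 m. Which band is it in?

J

Distance = √((598159−589817)² + (6375396−6373847)²) = √(69588964.000 + 2399401.000) = 8484.596 m.
5463 ≤ 8484.596 < 10669 → J.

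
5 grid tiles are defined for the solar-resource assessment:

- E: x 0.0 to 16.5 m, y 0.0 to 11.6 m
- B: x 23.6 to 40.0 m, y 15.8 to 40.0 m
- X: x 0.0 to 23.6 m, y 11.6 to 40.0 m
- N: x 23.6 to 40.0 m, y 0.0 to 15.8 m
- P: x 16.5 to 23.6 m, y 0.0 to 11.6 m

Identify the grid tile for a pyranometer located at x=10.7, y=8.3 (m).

E

The point has x = 10.7 and y = 8.3.
Only E satisfies 0.0 ≤ x ≤ 16.5 and 0.0 ≤ y ≤ 11.6.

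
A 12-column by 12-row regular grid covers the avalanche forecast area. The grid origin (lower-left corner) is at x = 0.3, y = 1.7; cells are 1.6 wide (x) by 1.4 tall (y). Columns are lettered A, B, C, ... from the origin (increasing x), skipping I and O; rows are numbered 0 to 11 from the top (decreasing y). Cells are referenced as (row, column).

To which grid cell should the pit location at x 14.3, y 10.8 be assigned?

Column index: ⌊(14.3 − 0.3) / 1.6⌋ = ⌊8.750⌋ = 8 → column J
Row offset from origin: ⌊(10.8 − 1.7) / 1.4⌋ = ⌊6.500⌋ = 6 → row 5 (counted from top)

(5, J)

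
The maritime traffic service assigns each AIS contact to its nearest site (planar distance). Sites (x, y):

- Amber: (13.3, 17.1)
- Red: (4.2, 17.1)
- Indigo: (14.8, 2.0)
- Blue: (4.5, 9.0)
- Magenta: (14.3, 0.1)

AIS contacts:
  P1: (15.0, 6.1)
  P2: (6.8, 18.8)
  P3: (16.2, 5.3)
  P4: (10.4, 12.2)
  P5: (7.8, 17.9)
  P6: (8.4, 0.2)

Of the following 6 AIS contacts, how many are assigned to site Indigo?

P1 → Indigo
P2 → Red
P3 → Indigo
P4 → Amber
P5 → Red
P6 → Magenta
2 of the 6 go to Indigo.

2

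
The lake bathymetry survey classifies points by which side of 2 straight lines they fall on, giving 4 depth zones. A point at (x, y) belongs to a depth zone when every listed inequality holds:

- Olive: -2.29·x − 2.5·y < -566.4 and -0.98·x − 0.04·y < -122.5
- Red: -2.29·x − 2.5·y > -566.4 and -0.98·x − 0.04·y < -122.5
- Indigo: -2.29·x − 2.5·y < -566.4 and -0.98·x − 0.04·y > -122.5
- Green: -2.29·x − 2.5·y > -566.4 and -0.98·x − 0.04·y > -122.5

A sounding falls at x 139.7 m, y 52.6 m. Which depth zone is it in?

-2.29·139.7 − 2.5·52.6 = -451.413, which is > -566.4
-0.98·139.7 − 0.04·52.6 = -139.010, which is < -122.5
This sign pattern matches Red.

Red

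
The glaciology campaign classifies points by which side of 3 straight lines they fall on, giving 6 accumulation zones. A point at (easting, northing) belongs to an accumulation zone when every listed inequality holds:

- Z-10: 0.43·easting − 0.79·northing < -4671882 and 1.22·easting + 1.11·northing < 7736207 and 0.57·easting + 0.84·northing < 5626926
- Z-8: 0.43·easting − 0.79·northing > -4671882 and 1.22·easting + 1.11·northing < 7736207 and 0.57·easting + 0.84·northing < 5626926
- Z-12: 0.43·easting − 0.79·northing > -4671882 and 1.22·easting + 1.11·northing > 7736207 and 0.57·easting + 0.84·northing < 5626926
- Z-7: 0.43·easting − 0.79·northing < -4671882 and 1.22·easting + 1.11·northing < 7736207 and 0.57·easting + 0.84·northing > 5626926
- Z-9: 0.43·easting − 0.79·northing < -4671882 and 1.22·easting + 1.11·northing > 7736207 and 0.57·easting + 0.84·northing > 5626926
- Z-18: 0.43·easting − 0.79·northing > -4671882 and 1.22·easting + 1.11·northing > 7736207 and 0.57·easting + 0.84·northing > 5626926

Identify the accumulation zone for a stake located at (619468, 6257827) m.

0.43·619468 − 0.79·6257827 = -4677312.090, which is < -4671882
1.22·619468 + 1.11·6257827 = 7701938.930, which is < 7736207
0.57·619468 + 0.84·6257827 = 5609671.440, which is < 5626926
This sign pattern matches Z-10.

Z-10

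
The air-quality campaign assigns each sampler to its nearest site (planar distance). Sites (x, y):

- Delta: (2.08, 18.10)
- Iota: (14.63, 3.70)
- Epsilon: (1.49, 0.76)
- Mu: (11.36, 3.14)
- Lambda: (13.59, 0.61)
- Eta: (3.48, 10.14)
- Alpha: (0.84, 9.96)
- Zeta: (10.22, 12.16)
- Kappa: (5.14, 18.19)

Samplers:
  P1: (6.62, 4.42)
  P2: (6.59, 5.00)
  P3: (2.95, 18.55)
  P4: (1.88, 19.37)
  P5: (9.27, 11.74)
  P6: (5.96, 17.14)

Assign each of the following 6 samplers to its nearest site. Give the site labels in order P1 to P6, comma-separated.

P1 → Mu (d²=24.11)
P2 → Mu (d²=26.21)
P3 → Delta (d²=0.96)
P4 → Delta (d²=1.65)
P5 → Zeta (d²=1.08)
P6 → Kappa (d²=1.77)

Mu, Mu, Delta, Delta, Zeta, Kappa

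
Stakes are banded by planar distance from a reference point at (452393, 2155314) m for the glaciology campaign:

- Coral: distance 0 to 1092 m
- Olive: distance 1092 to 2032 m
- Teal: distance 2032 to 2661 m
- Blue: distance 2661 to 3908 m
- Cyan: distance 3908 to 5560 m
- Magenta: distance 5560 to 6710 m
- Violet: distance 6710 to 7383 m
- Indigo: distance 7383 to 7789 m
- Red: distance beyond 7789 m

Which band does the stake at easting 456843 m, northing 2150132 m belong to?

Violet

Distance = √((456843−452393)² + (2150132−2155314)²) = √(19802500.000 + 26853124.000) = 6830.492 m.
6710 ≤ 6830.492 < 7383 → Violet.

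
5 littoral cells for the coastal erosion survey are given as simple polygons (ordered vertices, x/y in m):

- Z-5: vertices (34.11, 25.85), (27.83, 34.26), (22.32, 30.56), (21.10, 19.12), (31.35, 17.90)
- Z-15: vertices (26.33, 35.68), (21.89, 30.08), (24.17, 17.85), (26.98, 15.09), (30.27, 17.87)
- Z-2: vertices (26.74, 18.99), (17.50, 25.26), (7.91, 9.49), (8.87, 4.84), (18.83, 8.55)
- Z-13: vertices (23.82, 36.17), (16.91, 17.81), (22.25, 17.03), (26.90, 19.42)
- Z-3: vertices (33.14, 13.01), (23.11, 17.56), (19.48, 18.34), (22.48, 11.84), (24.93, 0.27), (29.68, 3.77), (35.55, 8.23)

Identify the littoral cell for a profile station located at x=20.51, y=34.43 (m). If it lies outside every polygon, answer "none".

Cast a ray rightward from (20.51, 34.43). For each polygon, the edges (by vertex number in listed order) whose endpoints lie on opposite sides of y = 34.43, where each meets that height, and whether that is right or left of the point:
Z-5: no edge straddles that height → 0 crossings.
Z-15: 1–2 at x≈25.339 (right), 5–1 at x≈26.607 (right) → 2 crossings.
Z-2: no edge straddles that height → 0 crossings.
Z-13: 1–2 at x≈23.165 (right), 4–1 at x≈24.140 (right) → 2 crossings.
Z-3: no edge straddles that height → 0 crossings.
All counts are even, so the point lies outside every listed polygon.

none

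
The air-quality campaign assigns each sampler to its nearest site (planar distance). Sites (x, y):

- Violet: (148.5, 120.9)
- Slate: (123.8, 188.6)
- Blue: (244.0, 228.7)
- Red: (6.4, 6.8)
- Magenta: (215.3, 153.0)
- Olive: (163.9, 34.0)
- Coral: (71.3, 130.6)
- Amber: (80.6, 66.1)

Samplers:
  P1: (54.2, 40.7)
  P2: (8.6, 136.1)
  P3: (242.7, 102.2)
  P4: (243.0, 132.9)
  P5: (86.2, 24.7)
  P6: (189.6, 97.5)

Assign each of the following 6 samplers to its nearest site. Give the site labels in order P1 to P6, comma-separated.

Amber, Coral, Magenta, Magenta, Amber, Violet

P1 → Amber (d²=1342.12)
P2 → Coral (d²=3961.54)
P3 → Magenta (d²=3331.40)
P4 → Magenta (d²=1171.30)
P5 → Amber (d²=1745.32)
P6 → Violet (d²=2236.77)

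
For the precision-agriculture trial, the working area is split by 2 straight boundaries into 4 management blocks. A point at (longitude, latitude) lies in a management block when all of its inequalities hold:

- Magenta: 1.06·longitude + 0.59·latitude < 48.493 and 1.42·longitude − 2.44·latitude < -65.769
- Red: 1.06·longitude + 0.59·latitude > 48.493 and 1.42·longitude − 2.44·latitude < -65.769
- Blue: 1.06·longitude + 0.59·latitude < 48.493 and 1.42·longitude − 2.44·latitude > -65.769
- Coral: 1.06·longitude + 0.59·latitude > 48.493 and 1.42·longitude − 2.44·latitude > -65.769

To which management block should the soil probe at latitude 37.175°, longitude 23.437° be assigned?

Blue

1.06·23.437 + 0.59·37.175 = 46.776, which is < 48.493
1.42·23.437 − 2.44·37.175 = -57.426, which is > -65.769
This sign pattern matches Blue.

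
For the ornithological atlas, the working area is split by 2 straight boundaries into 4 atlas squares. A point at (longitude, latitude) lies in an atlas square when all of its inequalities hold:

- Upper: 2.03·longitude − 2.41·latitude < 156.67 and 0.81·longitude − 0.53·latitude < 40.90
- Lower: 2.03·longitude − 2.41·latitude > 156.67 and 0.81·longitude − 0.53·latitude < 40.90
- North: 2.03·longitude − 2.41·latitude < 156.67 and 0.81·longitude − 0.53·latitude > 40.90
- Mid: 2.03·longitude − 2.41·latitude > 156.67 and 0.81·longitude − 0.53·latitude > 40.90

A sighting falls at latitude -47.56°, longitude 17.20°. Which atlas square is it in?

2.03·17.20 − 2.41·-47.56 = 149.536, which is < 156.67
0.81·17.20 − 0.53·-47.56 = 39.139, which is < 40.90
This sign pattern matches Upper.

Upper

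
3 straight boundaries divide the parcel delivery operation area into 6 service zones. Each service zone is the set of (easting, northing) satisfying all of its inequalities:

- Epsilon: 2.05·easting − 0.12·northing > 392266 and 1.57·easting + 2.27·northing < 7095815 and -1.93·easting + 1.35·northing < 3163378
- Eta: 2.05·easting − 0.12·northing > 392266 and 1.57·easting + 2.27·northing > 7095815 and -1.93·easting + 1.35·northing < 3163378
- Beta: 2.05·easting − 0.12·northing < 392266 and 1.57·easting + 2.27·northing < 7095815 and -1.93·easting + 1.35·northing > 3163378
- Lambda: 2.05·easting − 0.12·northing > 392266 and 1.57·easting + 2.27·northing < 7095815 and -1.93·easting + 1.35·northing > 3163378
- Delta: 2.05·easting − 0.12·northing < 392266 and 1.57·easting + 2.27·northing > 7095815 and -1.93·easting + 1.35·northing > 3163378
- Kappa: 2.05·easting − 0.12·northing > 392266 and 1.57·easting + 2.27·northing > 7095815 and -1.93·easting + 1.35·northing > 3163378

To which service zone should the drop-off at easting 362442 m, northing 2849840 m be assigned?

2.05·362442 − 0.12·2849840 = 401025.300, which is > 392266
1.57·362442 + 2.27·2849840 = 7038170.740, which is < 7095815
-1.93·362442 + 1.35·2849840 = 3147770.940, which is < 3163378
This sign pattern matches Epsilon.

Epsilon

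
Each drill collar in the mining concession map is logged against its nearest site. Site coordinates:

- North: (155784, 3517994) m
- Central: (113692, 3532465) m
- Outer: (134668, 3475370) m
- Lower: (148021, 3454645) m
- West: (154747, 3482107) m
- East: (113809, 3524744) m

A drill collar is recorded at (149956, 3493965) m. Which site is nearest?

West

Squared distances to each site:
North: 611358425.000; Central: 2797327696.000; Outer: 579496969.000; Lower: 1549806625.000; West: 163565845.000; East: 2253952450.000.
Minimum at West.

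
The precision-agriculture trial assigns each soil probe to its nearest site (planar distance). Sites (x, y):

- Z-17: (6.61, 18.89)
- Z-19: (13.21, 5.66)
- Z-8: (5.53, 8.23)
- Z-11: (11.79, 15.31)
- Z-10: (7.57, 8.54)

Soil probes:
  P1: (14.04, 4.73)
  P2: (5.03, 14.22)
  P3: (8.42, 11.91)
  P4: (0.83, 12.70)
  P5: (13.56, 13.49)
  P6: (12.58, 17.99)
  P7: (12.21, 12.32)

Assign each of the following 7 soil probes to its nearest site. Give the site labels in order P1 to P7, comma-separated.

Z-19, Z-17, Z-10, Z-8, Z-11, Z-11, Z-11

P1 → Z-19 (d²=1.55)
P2 → Z-17 (d²=24.31)
P3 → Z-10 (d²=12.08)
P4 → Z-8 (d²=42.07)
P5 → Z-11 (d²=6.45)
P6 → Z-11 (d²=7.81)
P7 → Z-11 (d²=9.12)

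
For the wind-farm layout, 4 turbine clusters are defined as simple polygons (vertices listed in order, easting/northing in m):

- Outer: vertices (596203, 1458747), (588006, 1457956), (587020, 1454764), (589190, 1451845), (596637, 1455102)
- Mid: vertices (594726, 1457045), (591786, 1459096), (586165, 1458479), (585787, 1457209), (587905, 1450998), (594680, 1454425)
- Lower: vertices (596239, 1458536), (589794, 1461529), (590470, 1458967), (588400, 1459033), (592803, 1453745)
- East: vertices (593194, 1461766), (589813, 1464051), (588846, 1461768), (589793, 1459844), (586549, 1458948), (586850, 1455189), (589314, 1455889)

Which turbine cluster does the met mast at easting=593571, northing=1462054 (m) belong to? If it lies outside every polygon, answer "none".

none

Cast a ray rightward from (593571, 1462054). For each polygon, the edges (by vertex number in listed order) whose endpoints lie on opposite sides of northing = 1462054, where each meets that height, and whether that is right or left of the point:
Outer: no edge straddles that height → 0 crossings.
Mid: no edge straddles that height → 0 crossings.
Lower: no edge straddles that height → 0 crossings.
East: 1–2 at easting≈592767.9 (left), 2–3 at easting≈588967.1 (left) → 0 crossings.
All counts are even, so the point lies outside every listed polygon.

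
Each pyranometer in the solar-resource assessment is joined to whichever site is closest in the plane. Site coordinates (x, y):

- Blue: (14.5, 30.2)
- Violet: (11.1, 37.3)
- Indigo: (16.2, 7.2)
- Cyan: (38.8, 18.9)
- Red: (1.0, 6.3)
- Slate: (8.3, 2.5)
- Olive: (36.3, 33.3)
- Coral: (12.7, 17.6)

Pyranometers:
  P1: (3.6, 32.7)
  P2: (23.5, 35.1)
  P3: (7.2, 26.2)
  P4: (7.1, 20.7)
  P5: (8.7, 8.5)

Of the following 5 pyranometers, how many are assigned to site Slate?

1

P1 → Violet
P2 → Blue
P3 → Blue
P4 → Coral
P5 → Slate
1 of the 5 goes to Slate.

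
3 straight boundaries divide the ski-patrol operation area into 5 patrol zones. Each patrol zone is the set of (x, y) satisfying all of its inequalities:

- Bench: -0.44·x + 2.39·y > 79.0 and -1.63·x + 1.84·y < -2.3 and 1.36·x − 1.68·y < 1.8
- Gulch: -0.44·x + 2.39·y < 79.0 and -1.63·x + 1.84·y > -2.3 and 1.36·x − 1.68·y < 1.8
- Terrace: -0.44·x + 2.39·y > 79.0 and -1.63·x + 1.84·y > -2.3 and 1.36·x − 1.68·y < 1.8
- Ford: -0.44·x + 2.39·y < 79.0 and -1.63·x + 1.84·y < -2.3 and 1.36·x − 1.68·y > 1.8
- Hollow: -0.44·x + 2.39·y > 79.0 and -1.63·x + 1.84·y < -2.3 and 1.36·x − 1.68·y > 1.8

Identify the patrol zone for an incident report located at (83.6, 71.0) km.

Bench

-0.44·83.6 + 2.39·71.0 = 132.906, which is > 79.0
-1.63·83.6 + 1.84·71.0 = -5.628, which is < -2.3
1.36·83.6 − 1.68·71.0 = -5.584, which is < 1.8
This sign pattern matches Bench.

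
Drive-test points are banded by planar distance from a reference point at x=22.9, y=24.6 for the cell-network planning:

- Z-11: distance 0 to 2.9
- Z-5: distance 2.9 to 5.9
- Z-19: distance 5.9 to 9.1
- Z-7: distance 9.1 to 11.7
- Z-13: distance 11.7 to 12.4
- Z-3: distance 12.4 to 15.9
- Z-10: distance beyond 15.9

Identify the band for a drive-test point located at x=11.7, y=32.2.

Z-3

Distance = √((11.7−22.9)² + (32.2−24.6)²) = √(125.440 + 57.760) = 13.535.
12.4 ≤ 13.535 < 15.9 → Z-3.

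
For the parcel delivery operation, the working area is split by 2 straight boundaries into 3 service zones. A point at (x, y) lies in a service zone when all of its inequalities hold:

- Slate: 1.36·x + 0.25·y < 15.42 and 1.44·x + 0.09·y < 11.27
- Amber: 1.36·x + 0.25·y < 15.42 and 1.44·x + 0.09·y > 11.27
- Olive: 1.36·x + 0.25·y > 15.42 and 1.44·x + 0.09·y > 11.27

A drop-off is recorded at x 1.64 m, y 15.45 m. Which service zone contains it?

1.36·1.64 + 0.25·15.45 = 6.093, which is < 15.42
1.44·1.64 + 0.09·15.45 = 3.752, which is < 11.27
This sign pattern matches Slate.

Slate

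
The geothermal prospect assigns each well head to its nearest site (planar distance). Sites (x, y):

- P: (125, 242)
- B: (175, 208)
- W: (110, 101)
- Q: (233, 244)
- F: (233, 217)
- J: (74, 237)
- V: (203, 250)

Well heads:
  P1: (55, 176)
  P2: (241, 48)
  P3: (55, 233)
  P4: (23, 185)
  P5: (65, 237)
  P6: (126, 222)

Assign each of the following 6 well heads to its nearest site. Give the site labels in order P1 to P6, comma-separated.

P1 → J (d²=4082.00)
P2 → W (d²=19970.00)
P3 → J (d²=377.00)
P4 → J (d²=5305.00)
P5 → J (d²=81.00)
P6 → P (d²=401.00)

J, W, J, J, J, P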